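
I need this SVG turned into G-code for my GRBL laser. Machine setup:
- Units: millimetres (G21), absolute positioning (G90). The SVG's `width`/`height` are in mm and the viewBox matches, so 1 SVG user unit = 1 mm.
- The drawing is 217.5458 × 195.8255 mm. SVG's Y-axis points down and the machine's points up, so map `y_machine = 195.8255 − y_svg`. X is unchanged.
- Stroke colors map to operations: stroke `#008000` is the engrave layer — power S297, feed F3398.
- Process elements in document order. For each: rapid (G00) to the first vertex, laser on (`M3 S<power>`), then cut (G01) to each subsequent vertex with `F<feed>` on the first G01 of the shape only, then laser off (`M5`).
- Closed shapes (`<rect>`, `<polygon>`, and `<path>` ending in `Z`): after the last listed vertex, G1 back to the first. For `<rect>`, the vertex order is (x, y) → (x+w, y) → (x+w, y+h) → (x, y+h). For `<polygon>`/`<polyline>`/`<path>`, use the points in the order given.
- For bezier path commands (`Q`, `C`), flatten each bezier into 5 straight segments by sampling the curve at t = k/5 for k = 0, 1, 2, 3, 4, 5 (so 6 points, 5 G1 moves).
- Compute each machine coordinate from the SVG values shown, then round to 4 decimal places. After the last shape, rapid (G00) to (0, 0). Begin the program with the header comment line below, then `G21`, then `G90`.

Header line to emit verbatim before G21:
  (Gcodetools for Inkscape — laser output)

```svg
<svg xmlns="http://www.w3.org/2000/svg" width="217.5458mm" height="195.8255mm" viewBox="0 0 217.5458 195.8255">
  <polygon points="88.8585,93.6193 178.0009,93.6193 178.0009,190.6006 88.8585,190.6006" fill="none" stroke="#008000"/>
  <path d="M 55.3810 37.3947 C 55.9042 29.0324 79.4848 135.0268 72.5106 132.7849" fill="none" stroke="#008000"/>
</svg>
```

viewBox `0 0 217.5458 195.8255` with mm width/height → 1 unit = 1 mm. Flip: y_m = 195.8255 − y_svg.

**Shape 1** — `<polygon>` rectangle, stroke `#008000` → engrave (S297, F3398). Machine vertices: (88.8585,102.2062) → (178.0009,102.2062) → (178.0009,5.2249) → (88.8585,5.2249) → (88.8585,102.2062). Closed: final G1 returns to the first vertex.

**Shape 2** — `<path>` cubic bezier, stroke `#008000` → engrave (S297, F3398). Control points (SVG): P0=(55.3810,37.3947), P1=(55.9042,29.0324), P2=(79.4848,135.0268), P3=(72.5106,132.7849); sampled at t=k/5. Machine vertices: (55.3810,158.4308) → (58.0329,151.5061) → (63.6452,127.8203) → (69.6445,98.0578) → (73.4574,72.9031) → (72.5106,63.0406). Open path.

(Gcodetools for Inkscape — laser output)
G21
G90
G00 X88.8585 Y102.2062
M3 S297
G01 X178.0009 Y102.2062 F3398
G01 X178.0009 Y5.2249
G01 X88.8585 Y5.2249
G01 X88.8585 Y102.2062
M5
G00 X55.3810 Y158.4308
M3 S297
G01 X58.0329 Y151.5061 F3398
G01 X63.6452 Y127.8203
G01 X69.6445 Y98.0578
G01 X73.4574 Y72.9031
G01 X72.5106 Y63.0406
M5
G00 X0.0000 Y0.0000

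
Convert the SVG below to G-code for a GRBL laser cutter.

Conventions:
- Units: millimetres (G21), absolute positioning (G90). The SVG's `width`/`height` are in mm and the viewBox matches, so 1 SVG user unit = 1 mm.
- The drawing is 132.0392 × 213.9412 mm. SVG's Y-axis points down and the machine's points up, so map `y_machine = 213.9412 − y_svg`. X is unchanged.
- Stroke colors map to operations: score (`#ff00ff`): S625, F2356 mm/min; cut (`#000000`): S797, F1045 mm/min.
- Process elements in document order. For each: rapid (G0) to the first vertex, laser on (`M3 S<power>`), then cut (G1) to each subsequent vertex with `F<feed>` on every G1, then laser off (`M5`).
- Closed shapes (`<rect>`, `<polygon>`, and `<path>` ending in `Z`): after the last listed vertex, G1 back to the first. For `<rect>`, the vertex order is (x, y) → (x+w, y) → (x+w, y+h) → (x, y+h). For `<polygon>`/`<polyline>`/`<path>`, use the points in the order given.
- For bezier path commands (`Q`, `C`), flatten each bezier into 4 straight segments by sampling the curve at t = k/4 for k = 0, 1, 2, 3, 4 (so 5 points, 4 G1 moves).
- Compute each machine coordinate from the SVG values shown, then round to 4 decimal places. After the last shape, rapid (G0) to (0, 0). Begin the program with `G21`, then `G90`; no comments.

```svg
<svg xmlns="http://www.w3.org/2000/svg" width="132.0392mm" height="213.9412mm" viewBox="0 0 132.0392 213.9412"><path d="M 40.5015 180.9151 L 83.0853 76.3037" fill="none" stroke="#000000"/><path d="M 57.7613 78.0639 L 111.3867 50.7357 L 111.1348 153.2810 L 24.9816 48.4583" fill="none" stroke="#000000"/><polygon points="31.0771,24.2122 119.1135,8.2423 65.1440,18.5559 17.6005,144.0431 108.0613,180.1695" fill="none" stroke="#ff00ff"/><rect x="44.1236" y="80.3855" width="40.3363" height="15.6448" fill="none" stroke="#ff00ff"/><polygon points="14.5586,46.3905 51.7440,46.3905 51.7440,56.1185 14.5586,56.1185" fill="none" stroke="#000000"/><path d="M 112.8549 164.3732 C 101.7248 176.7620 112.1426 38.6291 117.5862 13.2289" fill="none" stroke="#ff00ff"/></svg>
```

Since the viewBox matches the mm dimensions, user units are millimetres directly. The only transform is the Y-flip y_m = 213.9412 − y_svg.

Shape 1 is a line segment drawn with `<path>`. Its stroke #000000 means cut at S797, F1045. After flipping Y the toolpath is (40.5015,33.0261) → (83.0853,137.6375).

Shape 2 is a open polyline drawn with `<path>`. Its stroke #000000 means cut at S797, F1045. After flipping Y the toolpath is (57.7613,135.8773) → (111.3867,163.2055) → (111.1348,60.6602) → (24.9816,165.4829).

Shape 3 is a closed polygon drawn with `<polygon>`. Its stroke #ff00ff means score at S625, F2356. After flipping Y the toolpath is (31.0771,189.7290) → (119.1135,205.6989) → (65.1440,195.3853) → (17.6005,69.8981) → (108.0613,33.7717) → (31.0771,189.7290), returning to the start.

Shape 4 is a rectangle drawn with `<rect>`. Its stroke #ff00ff means score at S625, F2356. After flipping Y the toolpath is (44.1236,133.5557) → (84.4599,133.5557) → (84.4599,117.9109) → (44.1236,117.9109) → (44.1236,133.5557), returning to the start.

Shape 5 is a rectangle drawn with `<polygon>`. Its stroke #000000 means cut at S797, F1045. After flipping Y the toolpath is (14.5586,167.5507) → (51.7440,167.5507) → (51.7440,157.8227) → (14.5586,157.8227) → (14.5586,167.5507), returning to the start.

Shape 6 is a cubic bezier drawn with `<path>`. Its stroke #ff00ff means score at S625, F2356. After flipping Y the toolpath is (112.8549,49.5680) → (108.1331,64.3859) → (109.0054,110.9693) → (112.9852,164.6381) → (117.5862,200.7123).

G21
G90
G0 X40.5015 Y33.0261
M3 S797
G1 X83.0853 Y137.6375 F1045
M5
G0 X57.7613 Y135.8773
M3 S797
G1 X111.3867 Y163.2055 F1045
G1 X111.1348 Y60.6602 F1045
G1 X24.9816 Y165.4829 F1045
M5
G0 X31.0771 Y189.7290
M3 S625
G1 X119.1135 Y205.6989 F2356
G1 X65.1440 Y195.3853 F2356
G1 X17.6005 Y69.8981 F2356
G1 X108.0613 Y33.7717 F2356
G1 X31.0771 Y189.7290 F2356
M5
G0 X44.1236 Y133.5557
M3 S625
G1 X84.4599 Y133.5557 F2356
G1 X84.4599 Y117.9109 F2356
G1 X44.1236 Y117.9109 F2356
G1 X44.1236 Y133.5557 F2356
M5
G0 X14.5586 Y167.5507
M3 S797
G1 X51.7440 Y167.5507 F1045
G1 X51.7440 Y157.8227 F1045
G1 X14.5586 Y157.8227 F1045
G1 X14.5586 Y167.5507 F1045
M5
G0 X112.8549 Y49.5680
M3 S625
G1 X108.1331 Y64.3859 F2356
G1 X109.0054 Y110.9693 F2356
G1 X112.9852 Y164.6381 F2356
G1 X117.5862 Y200.7123 F2356
M5
G0 X0.0000 Y0.0000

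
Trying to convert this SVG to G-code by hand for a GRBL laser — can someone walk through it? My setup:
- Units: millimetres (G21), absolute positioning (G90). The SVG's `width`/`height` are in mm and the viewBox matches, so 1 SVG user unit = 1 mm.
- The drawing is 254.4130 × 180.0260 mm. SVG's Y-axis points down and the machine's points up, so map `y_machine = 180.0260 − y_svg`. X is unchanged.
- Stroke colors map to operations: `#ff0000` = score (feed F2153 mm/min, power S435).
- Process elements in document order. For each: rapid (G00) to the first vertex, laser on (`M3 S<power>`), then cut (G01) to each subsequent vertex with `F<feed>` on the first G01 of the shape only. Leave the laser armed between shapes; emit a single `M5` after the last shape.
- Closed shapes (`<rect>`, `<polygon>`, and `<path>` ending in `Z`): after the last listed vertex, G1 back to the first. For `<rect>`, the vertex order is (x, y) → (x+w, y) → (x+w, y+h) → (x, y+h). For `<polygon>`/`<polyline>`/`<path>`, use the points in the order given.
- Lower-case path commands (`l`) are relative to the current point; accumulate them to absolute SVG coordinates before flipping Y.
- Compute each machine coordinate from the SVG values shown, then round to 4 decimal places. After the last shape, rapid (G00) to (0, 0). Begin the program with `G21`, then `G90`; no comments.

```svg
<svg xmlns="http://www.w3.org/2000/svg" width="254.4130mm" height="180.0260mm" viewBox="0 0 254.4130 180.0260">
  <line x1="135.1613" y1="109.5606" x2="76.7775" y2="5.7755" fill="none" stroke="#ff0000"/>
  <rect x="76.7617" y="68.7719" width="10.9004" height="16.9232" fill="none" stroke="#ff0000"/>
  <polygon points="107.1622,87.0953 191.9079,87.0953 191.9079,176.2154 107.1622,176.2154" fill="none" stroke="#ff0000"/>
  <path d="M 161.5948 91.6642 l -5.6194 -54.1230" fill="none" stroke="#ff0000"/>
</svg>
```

1 u = 1 mm; y_m = 180.0260 − y.

[1] `<line>` line segment, #ff0000→score S435 F2153: (135.1613,70.4654) → (76.7775,174.2505)

[2] `<rect>` rectangle, #ff0000→score S435 F2153: (76.7617,111.2541) → (87.6621,111.2541) → (87.6621,94.3309) → (76.7617,94.3309) → (76.7617,111.2541) (closed)

[3] `<polygon>` rectangle, #ff0000→score S435 F2153: (107.1622,92.9307) → (191.9079,92.9307) → (191.9079,3.8106) → (107.1622,3.8106) → (107.1622,92.9307) (closed)

[4] `<path>` line segment, #ff0000→score S435 F2153: (161.5948,88.3618) → (155.9754,142.4848)

G21
G90
G00 X135.1613 Y70.4654
M3 S435
G01 X76.7775 Y174.2505 F2153
G00 X76.7617 Y111.2541
M3 S435
G01 X87.6621 Y111.2541 F2153
G01 X87.6621 Y94.3309
G01 X76.7617 Y94.3309
G01 X76.7617 Y111.2541
G00 X107.1622 Y92.9307
M3 S435
G01 X191.9079 Y92.9307 F2153
G01 X191.9079 Y3.8106
G01 X107.1622 Y3.8106
G01 X107.1622 Y92.9307
G00 X161.5948 Y88.3618
M3 S435
G01 X155.9754 Y142.4848 F2153
M5
G00 X0.0000 Y0.0000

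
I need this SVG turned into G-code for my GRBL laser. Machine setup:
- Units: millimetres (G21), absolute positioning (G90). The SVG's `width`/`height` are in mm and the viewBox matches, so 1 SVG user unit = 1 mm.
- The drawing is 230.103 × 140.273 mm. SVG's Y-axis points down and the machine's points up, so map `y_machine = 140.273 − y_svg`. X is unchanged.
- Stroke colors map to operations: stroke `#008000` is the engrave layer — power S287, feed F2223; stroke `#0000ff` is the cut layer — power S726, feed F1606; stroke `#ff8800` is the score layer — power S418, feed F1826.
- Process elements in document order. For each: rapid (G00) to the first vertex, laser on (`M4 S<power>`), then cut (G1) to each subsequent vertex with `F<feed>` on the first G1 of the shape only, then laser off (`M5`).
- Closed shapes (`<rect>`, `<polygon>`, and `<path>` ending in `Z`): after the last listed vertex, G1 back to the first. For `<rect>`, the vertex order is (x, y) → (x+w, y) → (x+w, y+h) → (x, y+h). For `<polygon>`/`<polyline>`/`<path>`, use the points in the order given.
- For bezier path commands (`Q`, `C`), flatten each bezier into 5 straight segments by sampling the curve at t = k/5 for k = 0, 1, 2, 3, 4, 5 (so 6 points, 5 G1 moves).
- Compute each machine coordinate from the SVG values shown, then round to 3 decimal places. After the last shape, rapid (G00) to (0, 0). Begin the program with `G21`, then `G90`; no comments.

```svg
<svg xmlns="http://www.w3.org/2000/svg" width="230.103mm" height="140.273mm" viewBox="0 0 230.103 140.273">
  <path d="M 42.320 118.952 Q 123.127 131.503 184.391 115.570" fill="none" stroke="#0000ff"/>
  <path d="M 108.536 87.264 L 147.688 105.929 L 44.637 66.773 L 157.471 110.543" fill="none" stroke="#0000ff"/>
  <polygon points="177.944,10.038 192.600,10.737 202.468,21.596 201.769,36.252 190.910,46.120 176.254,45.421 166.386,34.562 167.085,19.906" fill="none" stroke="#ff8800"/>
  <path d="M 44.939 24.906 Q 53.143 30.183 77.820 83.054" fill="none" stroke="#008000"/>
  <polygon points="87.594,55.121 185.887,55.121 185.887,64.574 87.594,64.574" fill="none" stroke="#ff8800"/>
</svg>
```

G21
G90
G00 X42.320 Y21.321
M4 S726
G1 X73.861 Y17.440 F1606
G1 X103.839 Y15.838
G1 X132.253 Y16.514
G1 X159.104 Y19.469
G1 X184.391 Y24.703
M5
G00 X108.536 Y53.009
M4 S726
G1 X147.688 Y34.344 F1606
G1 X44.637 Y73.500
G1 X157.471 Y29.730
M5
G00 X177.944 Y130.235
M4 S418
G1 X192.600 Y129.536 F1826
G1 X202.468 Y118.677
G1 X201.769 Y104.021
G1 X190.910 Y94.153
G1 X176.254 Y94.852
G1 X166.386 Y105.711
G1 X167.085 Y120.367
G1 X177.944 Y130.235
M5
G00 X44.939 Y115.367
M4 S287
G1 X48.880 Y111.352 F2223
G1 X54.138 Y103.530
G1 X60.714 Y91.901
G1 X68.608 Y76.464
G1 X77.820 Y57.219
M5
G00 X87.594 Y85.152
M4 S418
G1 X185.887 Y85.152 F1826
G1 X185.887 Y75.699
G1 X87.594 Y75.699
G1 X87.594 Y85.152
M5
G00 X0.000 Y0.000

Since the viewBox matches the mm dimensions, user units are millimetres directly. The only transform is the Y-flip y_m = 140.273 − y_svg.

Shape 1 is a quadratic bezier drawn with `<path>`. Its stroke #0000ff means cut at S726, F1606. After flipping Y the toolpath is (42.320,21.321) → (73.861,17.440) → (103.839,15.838) → (132.253,16.514) → (159.104,19.469) → (184.391,24.703).

Shape 2 is a open polyline drawn with `<path>`. Its stroke #0000ff means cut at S726, F1606. After flipping Y the toolpath is (108.536,53.009) → (147.688,34.344) → (44.637,73.500) → (157.471,29.730).

Shape 3 is a regular polygon drawn with `<polygon>`. Its stroke #ff8800 means score at S418, F1826. After flipping Y the toolpath is (177.944,130.235) → (192.600,129.536) → (202.468,118.677) → (201.769,104.021) → (190.910,94.153) → (176.254,94.852) → (166.386,105.711) → (167.085,120.367) → (177.944,130.235), returning to the start.

Shape 4 is a quadratic bezier drawn with `<path>`. Its stroke #008000 means engrave at S287, F2223. After flipping Y the toolpath is (44.939,115.367) → (48.880,111.352) → (54.138,103.530) → (60.714,91.901) → (68.608,76.464) → (77.820,57.219).

Shape 5 is a rectangle drawn with `<polygon>`. Its stroke #ff8800 means score at S418, F1826. After flipping Y the toolpath is (87.594,85.152) → (185.887,85.152) → (185.887,75.699) → (87.594,75.699) → (87.594,85.152), returning to the start.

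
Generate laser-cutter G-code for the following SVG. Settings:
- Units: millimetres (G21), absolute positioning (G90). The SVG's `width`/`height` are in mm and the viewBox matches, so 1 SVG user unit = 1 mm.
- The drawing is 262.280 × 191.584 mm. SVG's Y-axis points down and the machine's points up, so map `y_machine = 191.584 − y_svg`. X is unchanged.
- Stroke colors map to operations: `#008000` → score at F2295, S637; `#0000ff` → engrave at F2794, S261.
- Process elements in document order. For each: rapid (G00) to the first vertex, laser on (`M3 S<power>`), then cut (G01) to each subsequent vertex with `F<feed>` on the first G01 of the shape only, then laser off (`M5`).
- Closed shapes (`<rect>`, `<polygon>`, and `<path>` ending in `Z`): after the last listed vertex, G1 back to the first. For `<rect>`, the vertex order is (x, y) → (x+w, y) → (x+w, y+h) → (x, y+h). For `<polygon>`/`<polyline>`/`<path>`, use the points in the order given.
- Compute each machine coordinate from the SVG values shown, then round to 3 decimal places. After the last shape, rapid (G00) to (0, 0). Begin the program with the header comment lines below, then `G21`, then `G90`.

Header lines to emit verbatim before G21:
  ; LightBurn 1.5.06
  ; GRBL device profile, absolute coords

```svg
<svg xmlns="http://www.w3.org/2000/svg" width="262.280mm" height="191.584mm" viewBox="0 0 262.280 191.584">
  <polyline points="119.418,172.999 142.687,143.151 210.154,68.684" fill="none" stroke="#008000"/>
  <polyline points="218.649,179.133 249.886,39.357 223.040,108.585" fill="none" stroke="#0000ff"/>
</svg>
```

; LightBurn 1.5.06
; GRBL device profile, absolute coords
G21
G90
G00 X119.418 Y18.585
M3 S637
G01 X142.687 Y48.433 F2295
G01 X210.154 Y122.900
M5
G00 X218.649 Y12.451
M3 S261
G01 X249.886 Y152.227 F2794
G01 X223.040 Y82.999
M5
G00 X0.000 Y0.000

viewBox `0 0 262.280 191.584` with mm width/height → 1 unit = 1 mm. Flip: y_m = 191.584 − y_svg.

**Shape 1** — `<polyline>` open polyline, stroke `#008000` → score (S637, F2295). Machine vertices: (119.418,18.585) → (142.687,48.433) → (210.154,122.900). Open path.

**Shape 2** — `<polyline>` open polyline, stroke `#0000ff` → engrave (S261, F2794). Machine vertices: (218.649,12.451) → (249.886,152.227) → (223.040,82.999). Open path.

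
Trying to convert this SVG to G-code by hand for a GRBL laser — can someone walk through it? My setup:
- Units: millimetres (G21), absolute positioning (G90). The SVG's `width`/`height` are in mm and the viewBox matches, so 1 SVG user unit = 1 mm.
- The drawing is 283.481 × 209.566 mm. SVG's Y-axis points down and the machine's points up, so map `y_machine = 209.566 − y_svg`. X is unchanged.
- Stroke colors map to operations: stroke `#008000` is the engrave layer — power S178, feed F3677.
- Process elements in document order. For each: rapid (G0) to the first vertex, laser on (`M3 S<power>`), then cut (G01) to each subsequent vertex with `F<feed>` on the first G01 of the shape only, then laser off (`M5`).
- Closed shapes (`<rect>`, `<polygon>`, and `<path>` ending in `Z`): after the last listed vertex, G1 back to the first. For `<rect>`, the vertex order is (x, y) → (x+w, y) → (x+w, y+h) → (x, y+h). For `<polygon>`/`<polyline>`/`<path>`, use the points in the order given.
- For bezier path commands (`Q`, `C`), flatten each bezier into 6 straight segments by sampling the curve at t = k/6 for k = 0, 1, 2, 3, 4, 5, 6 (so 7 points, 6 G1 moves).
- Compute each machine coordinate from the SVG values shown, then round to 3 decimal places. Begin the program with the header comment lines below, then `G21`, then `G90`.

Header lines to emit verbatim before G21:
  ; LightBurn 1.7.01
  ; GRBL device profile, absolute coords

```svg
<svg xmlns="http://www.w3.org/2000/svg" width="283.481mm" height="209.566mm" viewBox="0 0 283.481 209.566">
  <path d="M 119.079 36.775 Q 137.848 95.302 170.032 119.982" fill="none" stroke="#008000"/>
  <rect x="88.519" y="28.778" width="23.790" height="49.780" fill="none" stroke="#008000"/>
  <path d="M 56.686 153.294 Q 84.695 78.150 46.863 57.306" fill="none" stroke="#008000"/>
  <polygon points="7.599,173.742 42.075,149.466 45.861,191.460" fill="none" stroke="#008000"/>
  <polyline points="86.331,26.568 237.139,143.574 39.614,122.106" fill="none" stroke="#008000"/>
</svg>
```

viewBox `0 0 283.481 209.566` with mm width/height → 1 unit = 1 mm. Flip: y_m = 209.566 − y_svg.

**Shape 1** — `<path>` quadratic bezier, stroke `#008000` → engrave (S178, F3677). Control points (SVG): P0=(119.079,36.775), P1=(137.848,95.302), P2=(170.032,119.982); sampled at t=k/6. Machine vertices: (119.079,172.791) → (125.708,154.222) → (133.082,137.534) → (141.202,122.726) → (150.067,109.798) → (159.677,98.751) → (170.032,89.584). Open path.

**Shape 2** — `<rect>` rectangle, stroke `#008000` → engrave (S178, F3677). Machine vertices: (88.519,180.788) → (112.309,180.788) → (112.309,131.008) → (88.519,131.008) → (88.519,180.788). Closed: final G1 returns to the first vertex.

**Shape 3** — `<path>` quadratic bezier, stroke `#008000` → engrave (S178, F3677). Control points (SVG): P0=(56.686,153.294), P1=(84.695,78.150), P2=(46.863,57.306); sampled at t=k/6. Machine vertices: (56.686,56.272) → (64.193,79.812) → (68.043,100.335) → (68.235,117.841) → (64.769,132.331) → (57.645,143.804) → (46.863,152.260). Open path.

**Shape 4** — `<polygon>` regular polygon, stroke `#008000` → engrave (S178, F3677). Machine vertices: (7.599,35.824) → (42.075,60.100) → (45.861,18.106) → (7.599,35.824). Closed: final G1 returns to the first vertex.

**Shape 5** — `<polyline>` open polyline, stroke `#008000` → engrave (S178, F3677). Machine vertices: (86.331,182.998) → (237.139,65.992) → (39.614,87.460). Open path.

; LightBurn 1.7.01
; GRBL device profile, absolute coords
G21
G90
G0 X119.079 Y172.791
M3 S178
G01 X125.708 Y154.222 F3677
G01 X133.082 Y137.534
G01 X141.202 Y122.726
G01 X150.067 Y109.798
G01 X159.677 Y98.751
G01 X170.032 Y89.584
M5
G0 X88.519 Y180.788
M3 S178
G01 X112.309 Y180.788 F3677
G01 X112.309 Y131.008
G01 X88.519 Y131.008
G01 X88.519 Y180.788
M5
G0 X56.686 Y56.272
M3 S178
G01 X64.193 Y79.812 F3677
G01 X68.043 Y100.335
G01 X68.235 Y117.841
G01 X64.769 Y132.331
G01 X57.645 Y143.804
G01 X46.863 Y152.260
M5
G0 X7.599 Y35.824
M3 S178
G01 X42.075 Y60.100 F3677
G01 X45.861 Y18.106
G01 X7.599 Y35.824
M5
G0 X86.331 Y182.998
M3 S178
G01 X237.139 Y65.992 F3677
G01 X39.614 Y87.460
M5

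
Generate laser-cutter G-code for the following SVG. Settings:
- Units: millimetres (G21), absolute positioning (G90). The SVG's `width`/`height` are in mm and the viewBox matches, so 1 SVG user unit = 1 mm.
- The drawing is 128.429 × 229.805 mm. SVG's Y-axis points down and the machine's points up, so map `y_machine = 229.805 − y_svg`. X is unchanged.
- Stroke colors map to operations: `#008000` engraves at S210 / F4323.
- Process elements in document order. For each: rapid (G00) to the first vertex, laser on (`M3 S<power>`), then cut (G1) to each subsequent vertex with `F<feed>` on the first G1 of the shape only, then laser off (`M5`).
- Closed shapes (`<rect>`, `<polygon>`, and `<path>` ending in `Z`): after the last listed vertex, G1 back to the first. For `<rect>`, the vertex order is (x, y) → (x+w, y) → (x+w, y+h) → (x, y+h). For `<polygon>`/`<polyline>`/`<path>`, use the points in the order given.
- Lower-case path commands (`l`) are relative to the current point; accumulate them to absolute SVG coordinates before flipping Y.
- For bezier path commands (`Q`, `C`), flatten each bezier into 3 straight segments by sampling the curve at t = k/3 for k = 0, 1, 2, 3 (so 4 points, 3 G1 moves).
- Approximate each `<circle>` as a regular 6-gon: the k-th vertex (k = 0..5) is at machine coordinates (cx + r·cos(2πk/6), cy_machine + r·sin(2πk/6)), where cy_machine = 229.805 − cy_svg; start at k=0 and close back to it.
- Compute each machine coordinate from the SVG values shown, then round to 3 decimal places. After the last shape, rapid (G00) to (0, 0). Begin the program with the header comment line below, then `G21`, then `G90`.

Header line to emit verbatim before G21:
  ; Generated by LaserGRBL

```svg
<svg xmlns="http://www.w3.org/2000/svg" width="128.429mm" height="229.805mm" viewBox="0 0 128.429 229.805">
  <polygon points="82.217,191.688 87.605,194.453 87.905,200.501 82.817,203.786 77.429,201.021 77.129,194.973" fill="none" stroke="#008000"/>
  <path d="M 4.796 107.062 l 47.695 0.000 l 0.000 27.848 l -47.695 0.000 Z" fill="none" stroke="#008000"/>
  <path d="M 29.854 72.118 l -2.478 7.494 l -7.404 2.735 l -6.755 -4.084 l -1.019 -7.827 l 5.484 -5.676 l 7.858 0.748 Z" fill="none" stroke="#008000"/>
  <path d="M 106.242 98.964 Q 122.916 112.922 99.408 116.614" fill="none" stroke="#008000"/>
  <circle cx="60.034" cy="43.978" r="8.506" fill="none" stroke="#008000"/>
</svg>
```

; Generated by LaserGRBL
G21
G90
G00 X82.217 Y38.117
M3 S210
G1 X87.605 Y35.352 F4323
G1 X87.905 Y29.304
G1 X82.817 Y26.019
G1 X77.429 Y28.784
G1 X77.129 Y34.832
G1 X82.217 Y38.117
M5
G00 X4.796 Y122.743
M3 S210
G1 X52.491 Y122.743 F4323
G1 X52.491 Y94.895
G1 X4.796 Y94.895
G1 X4.796 Y122.743
M5
G00 X29.854 Y157.687
M3 S210
G1 X27.376 Y150.193 F4323
G1 X19.972 Y147.458
G1 X13.217 Y151.542
G1 X12.198 Y159.369
G1 X17.682 Y165.045
G1 X25.540 Y164.297
G1 X29.854 Y157.687
M5
G00 X106.242 Y130.841
M3 S210
G1 X112.893 Y122.676 F4323
G1 X110.615 Y116.793
G1 X99.408 Y113.191
M5
G00 X68.540 Y185.827
M3 S210
G1 X64.287 Y193.193 F4323
G1 X55.781 Y193.193
G1 X51.528 Y185.827
G1 X55.781 Y178.461
G1 X64.287 Y178.461
G1 X68.540 Y185.827
M5
G00 X0.000 Y0.000

viewBox `0 0 128.429 229.805` with mm width/height → 1 unit = 1 mm. Flip: y_m = 229.805 − y_svg.

**Shape 1** — `<polygon>` regular polygon, stroke `#008000` → engrave (S210, F4323). Machine vertices: (82.217,38.117) → (87.605,35.352) → (87.905,29.304) → (82.817,26.019) → (77.429,28.784) → (77.129,34.832) → (82.217,38.117). Closed: final G1 returns to the first vertex.

**Shape 2** — `<path>` rectangle, stroke `#008000` → engrave (S210, F4323). Machine vertices: (4.796,122.743) → (52.491,122.743) → (52.491,94.895) → (4.796,94.895) → (4.796,122.743). Closed: final G1 returns to the first vertex.

**Shape 3** — `<path>` regular polygon, stroke `#008000` → engrave (S210, F4323). Machine vertices: (29.854,157.687) → (27.376,150.193) → (19.972,147.458) → (13.217,151.542) → (12.198,159.369) → (17.682,165.045) → (25.540,164.297) → (29.854,157.687). Closed: final G1 returns to the first vertex.

**Shape 4** — `<path>` quadratic bezier, stroke `#008000` → engrave (S210, F4323). Control points (SVG): P0=(106.242,98.964), P1=(122.916,112.922), P2=(99.408,116.614); sampled at t=k/3. Machine vertices: (106.242,130.841) → (112.893,122.676) → (110.615,116.793) → (99.408,113.191). Open path.

**Shape 5** — `<circle>` circle, stroke `#008000` → engrave (S210, F4323). Machine vertices: (68.540,185.827) → (64.287,193.193) → (55.781,193.193) → (51.528,185.827) → (55.781,178.461) → (64.287,178.461) → (68.540,185.827). Closed: final G1 returns to the first vertex.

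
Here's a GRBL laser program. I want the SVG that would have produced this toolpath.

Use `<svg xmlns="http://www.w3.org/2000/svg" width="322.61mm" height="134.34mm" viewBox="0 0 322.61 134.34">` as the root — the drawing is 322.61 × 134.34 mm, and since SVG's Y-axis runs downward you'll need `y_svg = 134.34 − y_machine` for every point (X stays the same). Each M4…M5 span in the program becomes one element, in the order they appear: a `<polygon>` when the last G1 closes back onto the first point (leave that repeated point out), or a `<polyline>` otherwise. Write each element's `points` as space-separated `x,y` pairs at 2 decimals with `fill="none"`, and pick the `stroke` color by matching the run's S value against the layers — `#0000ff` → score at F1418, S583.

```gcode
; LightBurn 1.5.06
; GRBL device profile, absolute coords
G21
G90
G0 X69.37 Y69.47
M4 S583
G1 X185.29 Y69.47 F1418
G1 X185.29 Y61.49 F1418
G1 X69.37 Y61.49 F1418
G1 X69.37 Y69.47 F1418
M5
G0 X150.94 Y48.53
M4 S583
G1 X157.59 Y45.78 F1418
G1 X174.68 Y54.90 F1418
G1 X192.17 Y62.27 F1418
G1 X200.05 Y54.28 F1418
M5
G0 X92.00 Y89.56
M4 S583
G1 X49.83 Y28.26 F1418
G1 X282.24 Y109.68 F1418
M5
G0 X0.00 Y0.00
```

<svg xmlns="http://www.w3.org/2000/svg" width="322.61mm" height="134.34mm" viewBox="0 0 322.61 134.34">
  <polygon points="69.37,64.87 185.29,64.87 185.29,72.85 69.37,72.85" fill="none" stroke="#0000ff"/>
  <polyline points="150.94,85.81 157.59,88.56 174.68,79.44 192.17,72.07 200.05,80.06" fill="none" stroke="#0000ff"/>
  <polyline points="92.00,44.78 49.83,106.08 282.24,24.66" fill="none" stroke="#0000ff"/>
</svg>

Machine Y-up, SVG Y-down with viewBox height 134.34, so y_svg = 134.34 − y_machine; X carries over. Every run uses S583, so all elements get stroke `#0000ff` (score).

Run 1: The run returns to its start, so emit a `<polygon>` with points (Y-flipped): 69.37,64.87 185.29,64.87 185.29,72.85 69.37,72.85.

Run 2: The run is open, so emit a `<polyline>` with points (Y-flipped): 150.94,85.81 157.59,88.56 174.68,79.44 192.17,72.07 200.05,80.06.

Run 3: The run is open, so emit a `<polyline>` with points (Y-flipped): 92.00,44.78 49.83,106.08 282.24,24.66.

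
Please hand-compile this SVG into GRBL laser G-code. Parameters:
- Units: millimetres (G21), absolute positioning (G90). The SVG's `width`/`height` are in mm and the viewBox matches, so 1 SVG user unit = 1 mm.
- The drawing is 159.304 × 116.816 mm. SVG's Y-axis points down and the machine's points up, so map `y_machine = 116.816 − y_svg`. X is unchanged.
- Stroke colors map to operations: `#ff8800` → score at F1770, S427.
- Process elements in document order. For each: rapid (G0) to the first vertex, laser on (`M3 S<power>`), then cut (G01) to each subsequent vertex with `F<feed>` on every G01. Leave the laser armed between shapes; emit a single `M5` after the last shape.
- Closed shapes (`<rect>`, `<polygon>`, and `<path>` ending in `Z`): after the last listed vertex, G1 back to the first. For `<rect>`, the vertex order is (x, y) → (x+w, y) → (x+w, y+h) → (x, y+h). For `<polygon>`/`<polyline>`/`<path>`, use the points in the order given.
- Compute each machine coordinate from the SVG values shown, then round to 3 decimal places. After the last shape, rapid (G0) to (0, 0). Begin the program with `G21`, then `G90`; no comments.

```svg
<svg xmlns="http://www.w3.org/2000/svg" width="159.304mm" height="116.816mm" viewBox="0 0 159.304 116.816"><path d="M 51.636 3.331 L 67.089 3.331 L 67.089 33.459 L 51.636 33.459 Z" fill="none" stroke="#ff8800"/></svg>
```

G21
G90
G0 X51.636 Y113.485
M3 S427
G01 X67.089 Y113.485 F1770
G01 X67.089 Y83.357 F1770
G01 X51.636 Y83.357 F1770
G01 X51.636 Y113.485 F1770
M5
G0 X0.000 Y0.000

1 u = 1 mm; y_m = 116.816 − y.

[1] `<path>` rectangle, #ff8800→score S427 F1770: (51.636,113.485) → (67.089,113.485) → (67.089,83.357) → (51.636,83.357) → (51.636,113.485) (closed)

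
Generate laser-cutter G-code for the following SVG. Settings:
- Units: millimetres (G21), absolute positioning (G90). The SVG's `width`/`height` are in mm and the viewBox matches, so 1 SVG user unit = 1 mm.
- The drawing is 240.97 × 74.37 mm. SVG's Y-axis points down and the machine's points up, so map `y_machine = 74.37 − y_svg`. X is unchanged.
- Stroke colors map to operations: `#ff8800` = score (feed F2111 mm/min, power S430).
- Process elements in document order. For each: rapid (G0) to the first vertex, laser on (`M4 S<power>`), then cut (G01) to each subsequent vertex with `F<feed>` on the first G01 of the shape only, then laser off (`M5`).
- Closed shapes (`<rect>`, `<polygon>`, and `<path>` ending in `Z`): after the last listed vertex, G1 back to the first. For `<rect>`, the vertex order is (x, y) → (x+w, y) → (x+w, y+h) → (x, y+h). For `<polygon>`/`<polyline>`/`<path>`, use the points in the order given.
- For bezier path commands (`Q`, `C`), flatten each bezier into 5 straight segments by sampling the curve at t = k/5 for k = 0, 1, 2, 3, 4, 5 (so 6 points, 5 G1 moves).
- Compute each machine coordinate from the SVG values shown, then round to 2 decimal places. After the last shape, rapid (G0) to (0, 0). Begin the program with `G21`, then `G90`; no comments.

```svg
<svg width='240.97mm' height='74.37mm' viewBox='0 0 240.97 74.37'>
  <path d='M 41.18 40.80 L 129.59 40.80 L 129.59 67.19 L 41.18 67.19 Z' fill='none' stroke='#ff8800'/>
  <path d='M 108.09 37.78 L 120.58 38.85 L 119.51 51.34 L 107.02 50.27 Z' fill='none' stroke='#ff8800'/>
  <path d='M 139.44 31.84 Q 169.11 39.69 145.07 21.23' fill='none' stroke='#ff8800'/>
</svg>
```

1 u = 1 mm; y_m = 74.37 − y.

[1] `<path>` rectangle, #ff8800→score S430 F2111: (41.18,33.57) → (129.59,33.57) → (129.59,7.18) → (41.18,7.18) → (41.18,33.57) (closed)

[2] `<path>` regular polygon, #ff8800→score S430 F2111: (108.09,36.59) → (120.58,35.52) → (119.51,23.03) → (107.02,24.10) → (108.09,36.59) (closed)

[3] `<path>` quadratic bezier, #ff8800→score S430 F2111: (139.44,42.53) → (149.16,40.44) → (154.58,40.46) → (155.71,42.58) → (152.54,46.81) → (145.07,53.14)

G21
G90
G0 X41.18 Y33.57
M4 S430
G01 X129.59 Y33.57 F2111
G01 X129.59 Y7.18
G01 X41.18 Y7.18
G01 X41.18 Y33.57
M5
G0 X108.09 Y36.59
M4 S430
G01 X120.58 Y35.52 F2111
G01 X119.51 Y23.03
G01 X107.02 Y24.10
G01 X108.09 Y36.59
M5
G0 X139.44 Y42.53
M4 S430
G01 X149.16 Y40.44 F2111
G01 X154.58 Y40.46
G01 X155.71 Y42.58
G01 X152.54 Y46.81
G01 X145.07 Y53.14
M5
G0 X0.00 Y0.00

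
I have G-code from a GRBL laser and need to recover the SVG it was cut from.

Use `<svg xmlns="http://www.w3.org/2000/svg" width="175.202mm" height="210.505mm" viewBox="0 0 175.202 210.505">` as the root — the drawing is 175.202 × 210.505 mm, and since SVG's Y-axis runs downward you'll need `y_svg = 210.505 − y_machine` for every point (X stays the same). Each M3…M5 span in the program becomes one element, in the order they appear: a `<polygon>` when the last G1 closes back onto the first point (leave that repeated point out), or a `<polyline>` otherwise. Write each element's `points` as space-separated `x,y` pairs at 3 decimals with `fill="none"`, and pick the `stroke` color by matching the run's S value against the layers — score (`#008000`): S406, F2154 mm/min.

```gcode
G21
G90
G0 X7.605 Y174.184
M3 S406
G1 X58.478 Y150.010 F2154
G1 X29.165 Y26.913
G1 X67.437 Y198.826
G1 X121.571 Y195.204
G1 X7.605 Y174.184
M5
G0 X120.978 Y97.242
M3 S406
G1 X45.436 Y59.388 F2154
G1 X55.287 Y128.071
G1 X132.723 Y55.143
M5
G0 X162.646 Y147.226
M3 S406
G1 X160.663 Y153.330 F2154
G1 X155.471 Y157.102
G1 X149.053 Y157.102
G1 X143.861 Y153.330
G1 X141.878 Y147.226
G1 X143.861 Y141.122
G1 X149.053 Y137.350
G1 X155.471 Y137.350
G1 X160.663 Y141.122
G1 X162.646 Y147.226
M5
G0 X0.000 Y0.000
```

<svg xmlns="http://www.w3.org/2000/svg" width="175.202mm" height="210.505mm" viewBox="0 0 175.202 210.505">
  <polygon points="7.605,36.321 58.478,60.495 29.165,183.592 67.437,11.679 121.571,15.301" fill="none" stroke="#008000"/>
  <polyline points="120.978,113.263 45.436,151.117 55.287,82.434 132.723,155.362" fill="none" stroke="#008000"/>
  <polygon points="162.646,63.279 160.663,57.175 155.471,53.403 149.053,53.403 143.861,57.175 141.878,63.279 143.861,69.383 149.053,73.155 155.471,73.155 160.663,69.383" fill="none" stroke="#008000"/>
</svg>

Machine Y-up, SVG Y-down with viewBox height 210.505, so y_svg = 210.505 − y_machine; X carries over. Every run uses S406, so all elements get stroke `#008000` (score).

Run 1: The run returns to its start, so emit a `<polygon>` with points (Y-flipped): 7.605,36.321 58.478,60.495 29.165,183.592 67.437,11.679 121.571,15.301.

Run 2: The run is open, so emit a `<polyline>` with points (Y-flipped): 120.978,113.263 45.436,151.117 55.287,82.434 132.723,155.362.

Run 3: The run returns to its start, so emit a `<polygon>` with points (Y-flipped): 162.646,63.279 160.663,57.175 155.471,53.403 149.053,53.403 143.861,57.175 141.878,63.279 143.861,69.383 149.053,73.155 155.471,73.155 160.663,69.383.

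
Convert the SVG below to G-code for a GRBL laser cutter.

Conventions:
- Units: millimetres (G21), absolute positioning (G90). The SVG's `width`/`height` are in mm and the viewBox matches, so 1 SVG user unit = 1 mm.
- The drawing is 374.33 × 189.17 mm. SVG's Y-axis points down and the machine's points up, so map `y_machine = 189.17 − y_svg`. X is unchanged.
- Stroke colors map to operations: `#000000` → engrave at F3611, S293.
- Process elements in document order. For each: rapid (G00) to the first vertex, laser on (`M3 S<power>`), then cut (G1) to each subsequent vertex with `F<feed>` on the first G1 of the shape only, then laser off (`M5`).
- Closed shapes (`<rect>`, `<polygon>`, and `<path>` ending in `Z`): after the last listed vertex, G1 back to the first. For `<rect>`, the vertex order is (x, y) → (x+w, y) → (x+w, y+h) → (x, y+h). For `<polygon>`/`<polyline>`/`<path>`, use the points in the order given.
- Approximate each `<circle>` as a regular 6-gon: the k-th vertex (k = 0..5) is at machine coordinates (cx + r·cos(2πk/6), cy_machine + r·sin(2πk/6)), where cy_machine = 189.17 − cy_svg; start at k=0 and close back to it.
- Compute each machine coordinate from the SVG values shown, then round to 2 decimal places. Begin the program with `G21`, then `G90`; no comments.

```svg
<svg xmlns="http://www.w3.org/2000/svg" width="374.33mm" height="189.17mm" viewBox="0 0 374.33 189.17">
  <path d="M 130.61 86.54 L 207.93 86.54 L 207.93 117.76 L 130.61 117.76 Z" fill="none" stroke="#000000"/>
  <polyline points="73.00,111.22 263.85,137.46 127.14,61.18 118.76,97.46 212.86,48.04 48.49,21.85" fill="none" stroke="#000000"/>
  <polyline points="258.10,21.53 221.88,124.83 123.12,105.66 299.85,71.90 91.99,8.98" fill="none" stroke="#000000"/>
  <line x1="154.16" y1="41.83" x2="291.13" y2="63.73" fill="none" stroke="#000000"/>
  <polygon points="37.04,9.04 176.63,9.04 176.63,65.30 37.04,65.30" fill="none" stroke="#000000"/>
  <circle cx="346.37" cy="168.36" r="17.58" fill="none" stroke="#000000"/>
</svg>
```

viewBox `0 0 374.33 189.17` with mm width/height → 1 unit = 1 mm. Flip: y_m = 189.17 − y_svg.

**Shape 1** — `<path>` rectangle, stroke `#000000` → engrave (S293, F3611). Machine vertices: (130.61,102.63) → (207.93,102.63) → (207.93,71.41) → (130.61,71.41) → (130.61,102.63). Closed: final G1 returns to the first vertex.

**Shape 2** — `<polyline>` open polyline, stroke `#000000` → engrave (S293, F3611). Machine vertices: (73.00,77.95) → (263.85,51.71) → (127.14,127.99) → (118.76,91.71) → (212.86,141.13) → (48.49,167.32). Open path.

**Shape 3** — `<polyline>` open polyline, stroke `#000000` → engrave (S293, F3611). Machine vertices: (258.10,167.64) → (221.88,64.34) → (123.12,83.51) → (299.85,117.27) → (91.99,180.19). Open path.

**Shape 4** — `<line>` line segment, stroke `#000000` → engrave (S293, F3611). Machine vertices: (154.16,147.34) → (291.13,125.44). Open path.

**Shape 5** — `<polygon>` rectangle, stroke `#000000` → engrave (S293, F3611). Machine vertices: (37.04,180.13) → (176.63,180.13) → (176.63,123.87) → (37.04,123.87) → (37.04,180.13). Closed: final G1 returns to the first vertex.

**Shape 6** — `<circle>` circle, stroke `#000000` → engrave (S293, F3611). Machine vertices: (363.95,20.81) → (355.16,36.03) → (337.58,36.03) → (328.79,20.81) → (337.58,5.59) → (355.16,5.59) → (363.95,20.81). Closed: final G1 returns to the first vertex.

G21
G90
G00 X130.61 Y102.63
M3 S293
G1 X207.93 Y102.63 F3611
G1 X207.93 Y71.41
G1 X130.61 Y71.41
G1 X130.61 Y102.63
M5
G00 X73.00 Y77.95
M3 S293
G1 X263.85 Y51.71 F3611
G1 X127.14 Y127.99
G1 X118.76 Y91.71
G1 X212.86 Y141.13
G1 X48.49 Y167.32
M5
G00 X258.10 Y167.64
M3 S293
G1 X221.88 Y64.34 F3611
G1 X123.12 Y83.51
G1 X299.85 Y117.27
G1 X91.99 Y180.19
M5
G00 X154.16 Y147.34
M3 S293
G1 X291.13 Y125.44 F3611
M5
G00 X37.04 Y180.13
M3 S293
G1 X176.63 Y180.13 F3611
G1 X176.63 Y123.87
G1 X37.04 Y123.87
G1 X37.04 Y180.13
M5
G00 X363.95 Y20.81
M3 S293
G1 X355.16 Y36.03 F3611
G1 X337.58 Y36.03
G1 X328.79 Y20.81
G1 X337.58 Y5.59
G1 X355.16 Y5.59
G1 X363.95 Y20.81
M5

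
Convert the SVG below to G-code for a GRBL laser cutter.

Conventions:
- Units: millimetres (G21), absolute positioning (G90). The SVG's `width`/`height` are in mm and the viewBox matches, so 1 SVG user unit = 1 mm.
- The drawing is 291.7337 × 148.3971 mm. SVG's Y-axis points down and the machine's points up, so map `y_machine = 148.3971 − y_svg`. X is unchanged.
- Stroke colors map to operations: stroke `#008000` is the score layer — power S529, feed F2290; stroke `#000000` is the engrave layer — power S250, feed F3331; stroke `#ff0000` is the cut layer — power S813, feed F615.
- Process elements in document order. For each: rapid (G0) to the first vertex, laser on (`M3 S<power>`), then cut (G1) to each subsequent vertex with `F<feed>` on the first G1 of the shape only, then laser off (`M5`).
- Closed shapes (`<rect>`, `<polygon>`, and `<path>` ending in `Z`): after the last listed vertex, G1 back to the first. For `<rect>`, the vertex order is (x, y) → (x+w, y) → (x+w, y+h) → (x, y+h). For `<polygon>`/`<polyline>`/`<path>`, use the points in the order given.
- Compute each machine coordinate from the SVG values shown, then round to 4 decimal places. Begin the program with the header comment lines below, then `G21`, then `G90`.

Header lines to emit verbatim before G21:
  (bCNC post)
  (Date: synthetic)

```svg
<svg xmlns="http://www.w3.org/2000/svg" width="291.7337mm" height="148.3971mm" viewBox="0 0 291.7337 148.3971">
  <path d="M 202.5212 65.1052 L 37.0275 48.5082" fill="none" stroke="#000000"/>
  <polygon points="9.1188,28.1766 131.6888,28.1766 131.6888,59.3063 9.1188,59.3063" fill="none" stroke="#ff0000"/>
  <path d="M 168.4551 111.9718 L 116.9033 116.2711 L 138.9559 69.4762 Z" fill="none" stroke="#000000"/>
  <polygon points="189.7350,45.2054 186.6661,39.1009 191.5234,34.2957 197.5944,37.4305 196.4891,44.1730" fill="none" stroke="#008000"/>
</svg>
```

(bCNC post)
(Date: synthetic)
G21
G90
G0 X202.5212 Y83.2919
M3 S250
G1 X37.0275 Y99.8889 F3331
M5
G0 X9.1188 Y120.2205
M3 S813
G1 X131.6888 Y120.2205 F615
G1 X131.6888 Y89.0908
G1 X9.1188 Y89.0908
G1 X9.1188 Y120.2205
M5
G0 X168.4551 Y36.4253
M3 S250
G1 X116.9033 Y32.1260 F3331
G1 X138.9559 Y78.9209
G1 X168.4551 Y36.4253
M5
G0 X189.7350 Y103.1917
M3 S529
G1 X186.6661 Y109.2962 F2290
G1 X191.5234 Y114.1014
G1 X197.5944 Y110.9666
G1 X196.4891 Y104.2241
G1 X189.7350 Y103.1917
M5

1 u = 1 mm; y_m = 148.3971 − y.

[1] `<path>` line segment, #000000→engrave S250 F3331: (202.5212,83.2919) → (37.0275,99.8889)

[2] `<polygon>` rectangle, #ff0000→cut S813 F615: (9.1188,120.2205) → (131.6888,120.2205) → (131.6888,89.0908) → (9.1188,89.0908) → (9.1188,120.2205) (closed)

[3] `<path>` regular polygon, #000000→engrave S250 F3331: (168.4551,36.4253) → (116.9033,32.1260) → (138.9559,78.9209) → (168.4551,36.4253) (closed)

[4] `<polygon>` regular polygon, #008000→score S529 F2290: (189.7350,103.1917) → (186.6661,109.2962) → (191.5234,114.1014) → (197.5944,110.9666) → (196.4891,104.2241) → (189.7350,103.1917) (closed)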